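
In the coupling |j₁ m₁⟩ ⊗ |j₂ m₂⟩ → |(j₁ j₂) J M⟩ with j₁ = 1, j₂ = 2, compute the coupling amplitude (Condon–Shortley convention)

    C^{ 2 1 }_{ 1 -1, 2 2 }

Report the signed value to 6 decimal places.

√[5·1!1!3!/6! · 0!2!4!0!3!1!] = √(12)
  +(−1)^1/∏(1,0,1,3,0,0)! = -1/6  (running -1/6)
⟨..|..⟩ = √(12)·(-1/6) = -0.577350

−√(1/3) = -0.577350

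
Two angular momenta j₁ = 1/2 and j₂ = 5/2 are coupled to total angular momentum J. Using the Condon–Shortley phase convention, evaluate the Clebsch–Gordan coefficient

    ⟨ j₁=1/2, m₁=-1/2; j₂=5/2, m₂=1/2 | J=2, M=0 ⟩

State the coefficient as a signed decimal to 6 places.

√[5·1!0!4!/6! · 0!1!3!2!2!2!] = √(8)
  +(−1)^1/∏(1,0,0,2,0,2)! = -1/4  (running -1/4)
⟨..|..⟩ = √(8)·(-1/4) = -0.707107

-0.707107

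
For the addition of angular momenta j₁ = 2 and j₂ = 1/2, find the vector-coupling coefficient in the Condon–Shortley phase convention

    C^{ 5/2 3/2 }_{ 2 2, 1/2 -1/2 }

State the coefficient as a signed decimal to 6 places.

triangle: 0!·4!·1!/6! = 24/720
(j±m)!: 4!·0!·0!·1!·4!·1! = 576
prefactor² = (2J+1)·Δ·N² = 576/5
  k=0: +1/(0!·0!·0!·0!·4!·1!) = 1/24
Σ = 1/24  ⇒  CG² = 576/5·1/24² = 1/5
CG = +√(1/5) = +0.447214

+√(1/5) = +0.447214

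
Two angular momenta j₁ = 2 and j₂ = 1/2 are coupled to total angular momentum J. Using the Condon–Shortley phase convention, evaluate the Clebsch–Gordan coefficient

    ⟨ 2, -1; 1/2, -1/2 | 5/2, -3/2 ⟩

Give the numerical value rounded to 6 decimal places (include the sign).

+0.894427  (= +√(4/5))

√[6·0!4!1!/6! · 1!3!0!1!1!4!] = √(144/5)
  +(−1)^0/∏(0,0,3,0,1,1)! = 1/6  (running 1/6)
⟨..|..⟩ = √(144/5)·(1/6) = +0.894427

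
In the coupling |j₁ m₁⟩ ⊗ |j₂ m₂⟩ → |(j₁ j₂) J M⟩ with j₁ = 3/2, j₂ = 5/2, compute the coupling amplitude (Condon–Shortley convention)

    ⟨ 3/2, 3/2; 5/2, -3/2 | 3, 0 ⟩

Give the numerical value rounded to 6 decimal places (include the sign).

+0.547723  (= +√(3/10))

triangle: 1!·2!·4!/8! = 48/40320
(j±m)!: 3!·0!·1!·4!·3!·3! = 5184
prefactor² = (2J+1)·Δ·N² = 216/5
  k=0: +1/(0!·1!·0!·1!·2!·3!) = 1/12
Σ = 1/12  ⇒  CG² = 216/5·1/12² = 3/10
CG = +√(3/10) = +0.547723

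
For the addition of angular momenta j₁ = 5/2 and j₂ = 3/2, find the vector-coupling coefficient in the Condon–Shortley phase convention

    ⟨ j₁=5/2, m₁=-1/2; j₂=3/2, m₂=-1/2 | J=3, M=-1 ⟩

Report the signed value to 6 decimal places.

triangle: 1!×4!×2!/8! = 48/40320
(j±m)!: 2!×3!×1!×2!×2!×4! = 1152
prefactor² = (2J+1)×Δ×N² = 48/5
  k=0: +1/(0!×1!×3!×1!×1!×1!) = 1/6
  k=1: −1/(1!×0!×2!×0!×2!×2!) = -1/8
Σ = 1/24  ⇒  CG² = 48/5×1/24² = 1/60
CG = +√(1/60) = +0.129099

+0.129099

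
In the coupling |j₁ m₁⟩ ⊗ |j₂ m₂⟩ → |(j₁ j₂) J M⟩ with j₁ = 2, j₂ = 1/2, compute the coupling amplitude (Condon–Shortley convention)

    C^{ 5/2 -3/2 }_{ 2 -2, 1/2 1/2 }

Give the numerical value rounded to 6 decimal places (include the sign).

triangle: 0!·4!·1!/6! = 24/720
(j±m)!: 0!·4!·1!·0!·1!·4! = 576
prefactor² = (2J+1)·Δ·N² = 576/5
  k=0: +1/(0!·0!·4!·1!·0!·0!) = 1/24
Σ = 1/24  ⇒  CG² = 576/5·1/24² = 1/5
CG = +√(1/5) = +0.447214

+√(1/5) ≈ +0.447214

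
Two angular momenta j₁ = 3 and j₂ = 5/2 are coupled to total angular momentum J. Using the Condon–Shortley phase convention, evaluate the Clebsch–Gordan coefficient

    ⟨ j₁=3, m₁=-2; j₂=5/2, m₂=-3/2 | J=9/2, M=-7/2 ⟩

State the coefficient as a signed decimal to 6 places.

j₁+j₂−J=1  J+j₁−j₂=5  J−j₁+j₂=4  j₁+j₂+J+1=11
(j₁±m₁, j₂±m₂, J±M) = (1,5,1,4,1,8)
P² = 921600/11
sum k=0..1:
  [0] +1/720 = 1/720
  [1] −1/576 = -1/576
S = -1/2880
C² = P²·S² = 1/99 ; C = -0.100504

-0.100504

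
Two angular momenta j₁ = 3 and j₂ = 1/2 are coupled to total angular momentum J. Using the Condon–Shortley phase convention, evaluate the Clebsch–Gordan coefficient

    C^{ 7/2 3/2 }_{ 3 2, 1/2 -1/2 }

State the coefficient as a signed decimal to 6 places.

triangle: 0!·6!·1!/8! = 720/40320
(j±m)!: 5!·1!·0!·1!·5!·2! = 28800
prefactor² = (2J+1)·Δ·N² = 28800/7
  k=0: +1/(0!·0!·1!·0!·5!·1!) = 1/120
Σ = 1/120  ⇒  CG² = 28800/7·1/120² = 2/7
CG = +√(2/7) = +0.534522

+√(2/7) = +0.534522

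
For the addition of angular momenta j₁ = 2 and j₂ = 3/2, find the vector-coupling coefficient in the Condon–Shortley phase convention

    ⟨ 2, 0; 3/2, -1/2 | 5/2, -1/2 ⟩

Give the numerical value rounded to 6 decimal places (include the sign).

+√(3/35) = +0.292770

triangle: 1!*3!*2!/7! = 12/5040
(j±m)!: 2!*2!*1!*2!*2!*3! = 96
prefactor² = (2J+1)*Δ*N² = 48/35
  k=0: +1/(0!*1!*2!*1!*1!*1!) = 1/2
  k=1: −1/(1!*0!*1!*0!*2!*2!) = -1/4
Σ = 1/4  ⇒  CG² = 48/35*1/4² = 3/35
CG = +√(3/35) = +0.292770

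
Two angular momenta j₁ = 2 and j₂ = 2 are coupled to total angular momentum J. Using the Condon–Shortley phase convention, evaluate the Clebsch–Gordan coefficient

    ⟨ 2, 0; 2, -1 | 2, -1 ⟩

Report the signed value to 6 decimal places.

triangle: 2!×2!×2!/7! = 8/5040
(j±m)!: 2!×2!×1!×3!×1!×3! = 144
prefactor² = (2J+1)×Δ×N² = 8/7
  k=0: +1/(0!×2!×2!×1!×0!×1!) = 1/4
  k=1: −1/(1!×1!×1!×0!×1!×2!) = -1/2
Σ = -1/4  ⇒  CG² = 8/7×(-1/4)² = 1/14
CG = −√(1/14) = -0.267261

-0.267261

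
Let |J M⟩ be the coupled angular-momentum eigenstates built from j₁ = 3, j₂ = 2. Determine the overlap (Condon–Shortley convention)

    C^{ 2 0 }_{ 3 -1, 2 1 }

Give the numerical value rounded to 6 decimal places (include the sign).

triangle: 3!×3!×1!/8! = 36/40320
(j±m)!: 2!×4!×3!×1!×2!×2! = 1152
prefactor² = (2J+1)×Δ×N² = 36/7
  k=2: +1/(2!×1!×2!×1!×1!×0!) = 1/4
  k=3: −1/(3!×0!×1!×0!×2!×1!) = -1/12
Σ = 1/6  ⇒  CG² = 36/7×1/6² = 1/7
CG = +√(1/7) = +0.377964

+√(1/7) = +0.377964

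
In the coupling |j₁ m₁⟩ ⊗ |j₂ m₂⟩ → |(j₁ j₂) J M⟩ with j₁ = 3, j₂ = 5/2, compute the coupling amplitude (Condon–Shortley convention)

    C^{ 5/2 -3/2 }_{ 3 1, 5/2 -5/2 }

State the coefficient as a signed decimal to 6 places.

+√(2/7) ≈ +0.534522

j₁+j₂−J=3  J+j₁−j₂=3  J−j₁+j₂=2  j₁+j₂+J+1=9
(j₁±m₁, j₂±m₂, J±M) = (4,2,0,5,1,4)
P² = 1152/7
sum k=0..0:
  [0] +1/24 = 1/24
S = 1/24
C² = P²·S² = 2/7 ; C = +0.534522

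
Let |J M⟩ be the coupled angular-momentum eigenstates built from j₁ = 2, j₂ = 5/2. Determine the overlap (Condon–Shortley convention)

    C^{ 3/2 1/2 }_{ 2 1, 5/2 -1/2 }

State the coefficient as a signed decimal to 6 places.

√[4·3!1!2!/7! · 3!1!2!3!2!1!] = √(48/35)
  +(−1)^0/∏(0,3,1,2,0,0)! = 1/12  (running 1/12)
  +(−1)^1/∏(1,2,0,1,1,1)! = -1/2  (running -5/12)
⟨..|..⟩ = √(48/35)·(-5/12) = -0.487950

−√(5/21) = -0.487950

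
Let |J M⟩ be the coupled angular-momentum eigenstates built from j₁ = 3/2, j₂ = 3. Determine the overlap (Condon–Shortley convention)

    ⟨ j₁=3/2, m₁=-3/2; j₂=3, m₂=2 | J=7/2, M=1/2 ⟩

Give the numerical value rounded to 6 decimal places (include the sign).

√[8·1!2!5!/9! · 0!3!5!1!4!3!] = √(3840/7)
  +(−1)^1/∏(1,0,2,4,0,1)! = -1/48  (running -1/48)
⟨..|..⟩ = √(3840/7)·(-1/48) = -0.487950

−√(5/21) = -0.487950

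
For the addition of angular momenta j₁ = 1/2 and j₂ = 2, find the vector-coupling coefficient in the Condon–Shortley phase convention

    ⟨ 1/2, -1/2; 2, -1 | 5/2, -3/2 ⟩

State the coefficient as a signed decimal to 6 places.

+√(4/5) = +0.894427

triangle: 0!×1!×4!/6! = 24/720
(j±m)!: 0!×1!×1!×3!×1!×4! = 144
prefactor² = (2J+1)×Δ×N² = 144/5
  k=0: +1/(0!×0!×1!×1!×0!×3!) = 1/6
Σ = 1/6  ⇒  CG² = 144/5×1/6² = 4/5
CG = +√(4/5) = +0.894427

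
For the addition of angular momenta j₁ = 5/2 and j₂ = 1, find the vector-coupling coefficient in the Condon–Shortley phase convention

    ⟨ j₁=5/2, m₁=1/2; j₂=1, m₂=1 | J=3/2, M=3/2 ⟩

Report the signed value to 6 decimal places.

j₁+j₂−J=2  J+j₁−j₂=3  J−j₁+j₂=0  j₁+j₂+J+1=6
(j₁±m₁, j₂±m₂, J±M) = (3,2,2,0,3,0)
P² = 48/5
sum k=2..2:
  [2] +1/12 = 1/12
S = 1/12
C² = P²·S² = 1/15 ; C = +0.258199

+0.258199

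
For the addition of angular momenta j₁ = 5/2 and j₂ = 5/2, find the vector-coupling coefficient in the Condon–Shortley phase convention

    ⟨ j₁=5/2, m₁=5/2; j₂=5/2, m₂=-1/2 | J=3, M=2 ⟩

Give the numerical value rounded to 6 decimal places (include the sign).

j₁+j₂−J=2  J+j₁−j₂=3  J−j₁+j₂=3  j₁+j₂+J+1=9
(j₁±m₁, j₂±m₂, J±M) = (5,0,2,3,5,1)
P² = 240
sum k=0..0:
  [0] +1/24 = 1/24
S = 1/24
C² = P²·S² = 5/12 ; C = +0.645497

+0.645497  (= +√(5/12))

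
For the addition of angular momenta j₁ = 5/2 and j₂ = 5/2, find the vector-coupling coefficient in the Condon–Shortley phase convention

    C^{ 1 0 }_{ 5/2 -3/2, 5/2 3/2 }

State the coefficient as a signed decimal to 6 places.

√[3·4!1!1!/7! · 1!4!4!1!1!1!] = √(288/35)
  +(−1)^3/∏(3,1,1,1,0,0)! = -1/6  (running -1/6)
  +(−1)^4/∏(4,0,0,0,1,1)! = 1/24  (running -1/8)
⟨..|..⟩ = √(288/35)·(-1/8) = -0.358569

−√(9/70) = -0.358569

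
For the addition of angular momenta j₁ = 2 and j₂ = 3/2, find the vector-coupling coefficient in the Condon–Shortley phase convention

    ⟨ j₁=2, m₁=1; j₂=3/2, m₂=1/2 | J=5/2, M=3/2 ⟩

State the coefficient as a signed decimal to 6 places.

+√(1/35) ≈ +0.169031

j₁+j₂−J=1  J+j₁−j₂=3  J−j₁+j₂=2  j₁+j₂+J+1=7
(j₁±m₁, j₂±m₂, J±M) = (3,1,2,1,4,1)
P² = 144/35
sum k=0..1:
  [0] +1/4 = 1/4
  [1] −1/6 = -1/6
S = 1/12
C² = P²·S² = 1/35 ; C = +0.169031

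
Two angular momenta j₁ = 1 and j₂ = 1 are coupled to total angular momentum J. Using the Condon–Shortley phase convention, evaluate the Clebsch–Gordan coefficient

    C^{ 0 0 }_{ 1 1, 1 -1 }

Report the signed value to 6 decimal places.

triangle: 2!×0!×0!/3! = 2/6
(j±m)!: 2!×0!×0!×2!×0!×0! = 4
prefactor² = (2J+1)×Δ×N² = 4/3
  k=0: +1/(0!×2!×0!×0!×0!×0!) = 1/2
Σ = 1/2  ⇒  CG² = 4/3×1/2² = 1/3
CG = +√(1/3) = +0.577350

+√(1/3) ≈ +0.577350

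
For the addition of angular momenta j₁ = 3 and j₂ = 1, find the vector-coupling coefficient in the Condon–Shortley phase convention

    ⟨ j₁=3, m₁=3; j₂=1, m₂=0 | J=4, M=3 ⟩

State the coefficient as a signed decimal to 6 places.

+0.500000

√[9·0!6!2!/9! · 6!0!1!1!7!1!] = √(129600)
  +(−1)^0/∏(0,0,0,1,6,1)! = 1/720  (running 1/720)
⟨..|..⟩ = √(129600)·(1/720) = +0.500000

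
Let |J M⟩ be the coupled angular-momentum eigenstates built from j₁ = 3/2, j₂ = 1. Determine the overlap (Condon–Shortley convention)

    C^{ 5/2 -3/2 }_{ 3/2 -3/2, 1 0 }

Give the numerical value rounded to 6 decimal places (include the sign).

√[6·0!3!2!/6! · 0!3!1!1!1!4!] = √(72/5)
  +(−1)^0/∏(0,0,3,1,0,1)! = 1/6  (running 1/6)
⟨..|..⟩ = √(72/5)·(1/6) = +0.632456

+0.632456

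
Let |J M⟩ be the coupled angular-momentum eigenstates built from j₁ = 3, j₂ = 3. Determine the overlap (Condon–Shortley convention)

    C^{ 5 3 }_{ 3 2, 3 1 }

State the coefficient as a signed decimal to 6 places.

+√(1/6) = +0.408248

√[11·1!5!5!/12! · 5!1!4!2!8!2!] = √(153600)
  +(−1)^0/∏(0,1,1,4,4,1)! = 1/576  (running 1/576)
  +(−1)^1/∏(1,0,0,3,5,2)! = -1/1440  (running 1/960)
⟨..|..⟩ = √(153600)·(1/960) = +0.408248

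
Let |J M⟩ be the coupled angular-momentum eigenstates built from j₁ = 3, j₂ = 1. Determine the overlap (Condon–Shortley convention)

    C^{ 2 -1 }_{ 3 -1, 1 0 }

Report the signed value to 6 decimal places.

√[5·2!4!0!/7! · 2!4!1!1!1!3!] = √(96/7)
  +(−1)^1/∏(1,1,3,0,1,0)! = -1/6  (running -1/6)
⟨..|..⟩ = √(96/7)·(-1/6) = -0.617213

−√(8/21) ≈ -0.617213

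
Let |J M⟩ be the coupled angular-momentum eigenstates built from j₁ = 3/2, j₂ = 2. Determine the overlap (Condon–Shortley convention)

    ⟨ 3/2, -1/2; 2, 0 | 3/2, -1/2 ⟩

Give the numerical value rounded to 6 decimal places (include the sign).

-0.447214  (= −√(1/5))

j₁+j₂−J=2  J+j₁−j₂=1  J−j₁+j₂=2  j₁+j₂+J+1=6
(j₁±m₁, j₂±m₂, J±M) = (1,2,2,2,1,2)
P² = 16/45
sum k=1..2:
  [1] −1/1 = -1
  [2] +1/4 = 1/4
S = -3/4
C² = P²·S² = 1/5 ; C = -0.447214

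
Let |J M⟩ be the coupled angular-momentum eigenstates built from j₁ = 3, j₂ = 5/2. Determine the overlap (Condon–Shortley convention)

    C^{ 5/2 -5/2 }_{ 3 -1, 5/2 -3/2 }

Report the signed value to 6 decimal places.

−√(2/7) ≈ -0.534522

√[6·3!3!2!/9! · 2!4!1!4!0!5!] = √(1152/7)
  +(−1)^1/∏(1,2,3,0,0,2)! = -1/24  (running -1/24)
⟨..|..⟩ = √(1152/7)·(-1/24) = -0.534522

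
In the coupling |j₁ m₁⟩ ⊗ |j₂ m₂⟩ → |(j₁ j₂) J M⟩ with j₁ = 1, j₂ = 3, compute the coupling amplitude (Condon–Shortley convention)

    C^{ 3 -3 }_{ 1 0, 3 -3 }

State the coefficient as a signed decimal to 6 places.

triangle: 1!·1!·5!/8! = 120/40320
(j±m)!: 1!·1!·0!·6!·0!·6! = 518400
prefactor² = (2J+1)·Δ·N² = 10800
  k=0: +1/(0!·1!·1!·0!·0!·5!) = 1/120
Σ = 1/120  ⇒  CG² = 10800·1/120² = 3/4
CG = +√(3/4) = +0.866025

+√(3/4) ≈ +0.866025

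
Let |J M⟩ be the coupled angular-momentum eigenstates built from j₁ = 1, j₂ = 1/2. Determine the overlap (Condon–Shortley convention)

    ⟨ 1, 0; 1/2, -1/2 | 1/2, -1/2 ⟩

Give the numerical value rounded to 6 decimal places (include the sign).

+√(1/3) = +0.577350

j₁+j₂−J=1  J+j₁−j₂=1  J−j₁+j₂=0  j₁+j₂+J+1=3
(j₁±m₁, j₂±m₂, J±M) = (1,1,0,1,0,1)
P² = 1/3
sum k=0..0:
  [0] +1/1 = 1
S = 1
C² = P²·S² = 1/3 ; C = +0.577350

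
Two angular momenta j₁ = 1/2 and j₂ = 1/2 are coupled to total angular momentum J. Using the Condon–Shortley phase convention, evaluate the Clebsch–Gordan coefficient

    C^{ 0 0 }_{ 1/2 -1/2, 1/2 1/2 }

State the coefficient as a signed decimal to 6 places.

√[1·1!0!0!/2! · 0!1!1!0!0!0!] = √(1/2)
  +(−1)^1/∏(1,0,0,0,0,0)! = -1  (running -1)
⟨..|..⟩ = √(1/2)·(-1) = -0.707107

-0.707107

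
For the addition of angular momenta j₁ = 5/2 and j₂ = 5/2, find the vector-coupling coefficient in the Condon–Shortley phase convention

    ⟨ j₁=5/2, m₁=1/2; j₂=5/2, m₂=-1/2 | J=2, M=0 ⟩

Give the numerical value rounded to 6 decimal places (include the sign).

−√(4/21) = -0.436436

triangle: 3!*2!*2!/8! = 24/40320
(j±m)!: 3!*2!*2!*3!*2!*2! = 576
prefactor² = (2J+1)*Δ*N² = 12/7
  k=0: +1/(0!*3!*2!*2!*0!*0!) = 1/24
  k=1: −1/(1!*2!*1!*1!*1!*1!) = -1/2
  k=2: +1/(2!*1!*0!*0!*2!*2!) = 1/8
Σ = -1/3  ⇒  CG² = 12/7*(-1/3)² = 4/21
CG = −√(4/21) = -0.436436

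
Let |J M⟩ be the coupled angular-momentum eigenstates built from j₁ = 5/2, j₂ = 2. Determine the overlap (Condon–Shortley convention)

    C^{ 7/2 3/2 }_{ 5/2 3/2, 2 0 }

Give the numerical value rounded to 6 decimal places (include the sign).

+0.534522  (= +√(2/7))

j₁+j₂−J=1  J+j₁−j₂=4  J−j₁+j₂=3  j₁+j₂+J+1=9
(j₁±m₁, j₂±m₂, J±M) = (4,1,2,2,5,2)
P² = 512/7
sum k=0..1:
  [0] +1/12 = 1/12
  [1] −1/48 = -1/48
S = 1/16
C² = P²·S² = 2/7 ; C = +0.534522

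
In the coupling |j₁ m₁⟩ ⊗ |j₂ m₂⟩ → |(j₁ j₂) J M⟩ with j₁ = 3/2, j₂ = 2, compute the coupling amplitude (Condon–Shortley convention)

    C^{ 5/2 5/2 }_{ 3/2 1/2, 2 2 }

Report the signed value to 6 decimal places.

−√(4/7) = -0.755929

triangle: 1!*2!*3!/7! = 12/5040
(j±m)!: 2!*1!*4!*0!*5!*0! = 5760
prefactor² = (2J+1)*Δ*N² = 576/7
  k=1: −1/(1!*0!*0!*3!*2!*0!) = -1/12
Σ = -1/12  ⇒  CG² = 576/7*(-1/12)² = 4/7
CG = −√(4/7) = -0.755929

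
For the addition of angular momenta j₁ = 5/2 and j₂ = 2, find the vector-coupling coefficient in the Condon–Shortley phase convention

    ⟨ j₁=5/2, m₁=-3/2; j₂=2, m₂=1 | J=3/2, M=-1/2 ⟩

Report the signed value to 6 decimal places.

+0.138013  (= +√(2/105))

√[4·3!2!1!/7! · 1!4!3!1!1!2!] = √(96/35)
  +(−1)^2/∏(2,1,2,1,0,0)! = 1/4  (running 1/4)
  +(−1)^3/∏(3,0,1,0,1,1)! = -1/6  (running 1/12)
⟨..|..⟩ = √(96/35)·(1/12) = +0.138013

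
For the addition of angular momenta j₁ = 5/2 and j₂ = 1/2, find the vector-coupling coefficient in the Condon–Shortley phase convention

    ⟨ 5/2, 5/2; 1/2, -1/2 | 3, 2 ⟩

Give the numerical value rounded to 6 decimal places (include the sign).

j₁+j₂−J=0  J+j₁−j₂=5  J−j₁+j₂=1  j₁+j₂+J+1=7
(j₁±m₁, j₂±m₂, J±M) = (5,0,0,1,5,1)
P² = 2400
sum k=0..0:
  [0] +1/120 = 1/120
S = 1/120
C² = P²·S² = 1/6 ; C = +0.408248

+√(1/6) = +0.408248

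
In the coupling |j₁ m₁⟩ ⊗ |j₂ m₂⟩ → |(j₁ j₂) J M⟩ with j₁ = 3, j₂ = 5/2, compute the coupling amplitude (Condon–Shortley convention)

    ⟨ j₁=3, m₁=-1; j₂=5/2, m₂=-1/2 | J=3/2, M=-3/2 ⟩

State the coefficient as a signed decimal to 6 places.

√[4·4!2!1!/8! · 2!4!2!3!0!3!] = √(576/35)
  +(−1)^2/∏(2,2,2,0,0,1)! = 1/8  (running 1/8)
⟨..|..⟩ = √(576/35)·(1/8) = +0.507093

+0.507093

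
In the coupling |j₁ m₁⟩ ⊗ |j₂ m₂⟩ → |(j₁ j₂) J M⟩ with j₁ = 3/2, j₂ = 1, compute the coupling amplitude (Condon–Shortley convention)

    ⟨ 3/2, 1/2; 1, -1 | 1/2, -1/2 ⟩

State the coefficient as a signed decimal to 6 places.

√[2·2!1!0!/4! · 2!1!0!2!0!1!] = √(2/3)
  +(−1)^0/∏(0,2,1,0,0,0)! = 1/2  (running 1/2)
⟨..|..⟩ = √(2/3)·(1/2) = +0.408248

+√(1/6) = +0.408248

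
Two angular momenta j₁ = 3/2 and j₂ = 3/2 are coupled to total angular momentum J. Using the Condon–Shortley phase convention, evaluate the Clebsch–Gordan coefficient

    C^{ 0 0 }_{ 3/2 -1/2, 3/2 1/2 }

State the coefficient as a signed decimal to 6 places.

+√(1/4) ≈ +0.500000

j₁+j₂−J=3  J+j₁−j₂=0  J−j₁+j₂=0  j₁+j₂+J+1=4
(j₁±m₁, j₂±m₂, J±M) = (1,2,2,1,0,0)
P² = 1
sum k=2..2:
  [2] +1/2 = 1/2
S = 1/2
C² = P²·S² = 1/4 ; C = +0.500000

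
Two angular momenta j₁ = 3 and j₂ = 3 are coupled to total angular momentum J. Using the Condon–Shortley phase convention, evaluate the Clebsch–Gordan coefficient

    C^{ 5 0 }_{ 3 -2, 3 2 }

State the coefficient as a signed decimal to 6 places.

j₁+j₂−J=1  J+j₁−j₂=5  J−j₁+j₂=5  j₁+j₂+J+1=12
(j₁±m₁, j₂±m₂, J±M) = (1,5,5,1,5,5)
P² = 480000/7
sum k=0..1:
  [0] +1/14400 = 1/14400
  [1] −1/576 = -1/576
S = -1/600
C² = P²·S² = 4/21 ; C = -0.436436

−√(4/21) = -0.436436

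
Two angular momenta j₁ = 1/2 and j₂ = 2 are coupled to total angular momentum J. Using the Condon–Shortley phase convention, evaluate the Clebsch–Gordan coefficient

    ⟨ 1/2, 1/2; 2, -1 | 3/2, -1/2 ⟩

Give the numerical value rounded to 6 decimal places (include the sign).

+0.774597

triangle: 1!*0!*3!/5! = 6/120
(j±m)!: 1!*0!*1!*3!*1!*2! = 12
prefactor² = (2J+1)*Δ*N² = 12/5
  k=0: +1/(0!*1!*0!*1!*0!*2!) = 1/2
Σ = 1/2  ⇒  CG² = 12/5*1/2² = 3/5
CG = +√(3/5) = +0.774597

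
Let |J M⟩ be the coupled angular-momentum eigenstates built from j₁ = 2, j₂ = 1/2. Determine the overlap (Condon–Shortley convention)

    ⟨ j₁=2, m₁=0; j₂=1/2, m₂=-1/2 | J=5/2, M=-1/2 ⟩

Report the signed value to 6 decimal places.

+√(3/5) ≈ +0.774597

√[6·0!4!1!/6! · 2!2!0!1!2!3!] = √(48/5)
  +(−1)^0/∏(0,0,2,0,2,1)! = 1/4  (running 1/4)
⟨..|..⟩ = √(48/5)·(1/4) = +0.774597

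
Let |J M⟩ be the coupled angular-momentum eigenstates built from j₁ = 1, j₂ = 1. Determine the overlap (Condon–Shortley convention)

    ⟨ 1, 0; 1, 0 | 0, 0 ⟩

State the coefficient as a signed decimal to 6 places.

−√(1/3) ≈ -0.577350

√[1·2!0!0!/3! · 1!1!1!1!0!0!] = √(1/3)
  +(−1)^1/∏(1,1,0,0,0,0)! = -1  (running -1)
⟨..|..⟩ = √(1/3)·(-1) = -0.577350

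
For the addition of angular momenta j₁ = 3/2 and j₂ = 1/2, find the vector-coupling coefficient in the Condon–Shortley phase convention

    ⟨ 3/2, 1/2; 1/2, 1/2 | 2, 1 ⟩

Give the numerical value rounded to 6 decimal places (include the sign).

√[5·0!3!1!/5! · 2!1!1!0!3!1!] = √(3)
  +(−1)^0/∏(0,0,1,1,2,0)! = 1/2  (running 1/2)
⟨..|..⟩ = √(3)·(1/2) = +0.866025

+√(3/4) ≈ +0.866025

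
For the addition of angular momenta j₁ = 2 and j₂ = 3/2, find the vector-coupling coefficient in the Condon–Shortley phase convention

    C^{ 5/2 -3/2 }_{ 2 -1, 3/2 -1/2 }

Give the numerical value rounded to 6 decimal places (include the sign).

-0.169031

triangle: 1!*3!*2!/7! = 12/5040
(j±m)!: 1!*3!*1!*2!*1!*4! = 288
prefactor² = (2J+1)*Δ*N² = 144/35
  k=0: +1/(0!*1!*3!*1!*0!*1!) = 1/6
  k=1: −1/(1!*0!*2!*0!*1!*2!) = -1/4
Σ = -1/12  ⇒  CG² = 144/35*(-1/12)² = 1/35
CG = −√(1/35) = -0.169031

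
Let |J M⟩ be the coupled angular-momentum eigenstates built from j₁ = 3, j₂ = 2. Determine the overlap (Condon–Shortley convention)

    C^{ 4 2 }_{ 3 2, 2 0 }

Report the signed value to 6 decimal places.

+0.585540

√[9·1!5!3!/10! · 5!1!2!2!6!2!] = √(8640/7)
  +(−1)^0/∏(0,1,1,2,4,1)! = 1/48  (running 1/48)
  +(−1)^1/∏(1,0,0,1,5,2)! = -1/240  (running 1/60)
⟨..|..⟩ = √(8640/7)·(1/60) = +0.585540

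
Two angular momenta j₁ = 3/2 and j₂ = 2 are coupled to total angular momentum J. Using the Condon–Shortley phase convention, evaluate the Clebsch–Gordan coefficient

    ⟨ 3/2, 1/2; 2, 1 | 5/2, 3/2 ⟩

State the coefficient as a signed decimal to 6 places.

-0.169031  (= −√(1/35))

√[6·1!2!3!/7! · 2!1!3!1!4!1!] = √(144/35)
  +(−1)^0/∏(0,1,1,3,1,0)! = 1/6  (running 1/6)
  +(−1)^1/∏(1,0,0,2,2,1)! = -1/4  (running -1/12)
⟨..|..⟩ = √(144/35)·(-1/12) = -0.169031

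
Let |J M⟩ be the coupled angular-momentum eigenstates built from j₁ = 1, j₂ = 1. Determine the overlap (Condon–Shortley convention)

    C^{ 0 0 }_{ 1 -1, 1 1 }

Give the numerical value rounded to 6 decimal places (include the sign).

√[1·2!0!0!/3! · 0!2!2!0!0!0!] = √(4/3)
  +(−1)^2/∏(2,0,0,0,0,0)! = 1/2  (running 1/2)
⟨..|..⟩ = √(4/3)·(1/2) = +0.577350

+√(1/3) = +0.577350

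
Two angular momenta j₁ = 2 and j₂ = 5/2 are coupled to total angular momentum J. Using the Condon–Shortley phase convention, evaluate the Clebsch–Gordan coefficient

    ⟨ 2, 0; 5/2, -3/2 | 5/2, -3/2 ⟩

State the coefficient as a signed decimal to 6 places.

√[6·2!2!3!/8! · 2!2!1!4!1!4!] = √(288/35)
  +(−1)^0/∏(0,2,2,1,0,2)! = 1/8  (running 1/8)
  +(−1)^1/∏(1,1,1,0,1,3)! = -1/6  (running -1/24)
⟨..|..⟩ = √(288/35)·(-1/24) = -0.119523

-0.119523  (= −√(1/70))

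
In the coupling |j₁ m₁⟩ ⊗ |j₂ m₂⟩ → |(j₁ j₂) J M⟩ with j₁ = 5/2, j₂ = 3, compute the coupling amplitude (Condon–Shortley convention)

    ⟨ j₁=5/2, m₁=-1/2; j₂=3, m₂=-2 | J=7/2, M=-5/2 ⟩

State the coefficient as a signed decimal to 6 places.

−√(2/63) = -0.178174

triangle: 2!*3!*4!/10! = 288/3628800
(j±m)!: 2!*3!*1!*5!*1!*6! = 1036800
prefactor² = (2J+1)*Δ*N² = 4608/7
  k=0: +1/(0!*2!*3!*1!*0!*3!) = 1/72
  k=1: −1/(1!*1!*2!*0!*1!*4!) = -1/48
Σ = -1/144  ⇒  CG² = 4608/7*(-1/144)² = 2/63
CG = −√(2/63) = -0.178174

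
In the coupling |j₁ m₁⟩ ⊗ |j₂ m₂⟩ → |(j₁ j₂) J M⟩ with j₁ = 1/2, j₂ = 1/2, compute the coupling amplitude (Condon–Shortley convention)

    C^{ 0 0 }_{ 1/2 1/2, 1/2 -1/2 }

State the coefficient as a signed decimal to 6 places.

j₁+j₂−J=1  J+j₁−j₂=0  J−j₁+j₂=0  j₁+j₂+J+1=2
(j₁±m₁, j₂±m₂, J±M) = (1,0,0,1,0,0)
P² = 1/2
sum k=0..0:
  [0] +1/1 = 1
S = 1
C² = P²·S² = 1/2 ; C = +0.707107

+0.707107  (= +√(1/2))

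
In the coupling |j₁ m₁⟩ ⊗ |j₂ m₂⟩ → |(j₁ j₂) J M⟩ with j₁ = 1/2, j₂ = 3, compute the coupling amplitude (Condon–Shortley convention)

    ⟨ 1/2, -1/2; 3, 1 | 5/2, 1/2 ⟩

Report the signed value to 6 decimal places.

√[6·1!0!5!/7! · 0!1!4!2!3!2!] = √(576/7)
  +(−1)^1/∏(1,0,0,3,0,2)! = -1/12  (running -1/12)
⟨..|..⟩ = √(576/7)·(-1/12) = -0.755929

−√(4/7) ≈ -0.755929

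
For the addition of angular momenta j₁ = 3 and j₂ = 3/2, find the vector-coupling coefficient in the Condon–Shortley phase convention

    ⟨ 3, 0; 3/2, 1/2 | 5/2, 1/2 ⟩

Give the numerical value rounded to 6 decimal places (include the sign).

triangle: 2!*4!*1!/8! = 48/40320
(j±m)!: 3!*3!*2!*1!*3!*2! = 864
prefactor² = (2J+1)*Δ*N² = 216/35
  k=1: −1/(1!*1!*2!*1!*2!*0!) = -1/4
  k=2: +1/(2!*0!*1!*0!*3!*1!) = 1/12
Σ = -1/6  ⇒  CG² = 216/35*(-1/6)² = 6/35
CG = −√(6/35) = -0.414039

-0.414039  (= −√(6/35))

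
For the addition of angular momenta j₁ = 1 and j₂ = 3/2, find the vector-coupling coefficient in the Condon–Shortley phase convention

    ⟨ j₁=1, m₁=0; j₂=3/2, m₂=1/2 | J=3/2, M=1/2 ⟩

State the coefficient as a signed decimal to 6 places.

√[4·1!1!2!/5! · 1!1!2!1!2!1!] = √(4/15)
  +(−1)^0/∏(0,1,1,2,0,0)! = 1/2  (running 1/2)
  +(−1)^1/∏(1,0,0,1,1,1)! = -1  (running -1/2)
⟨..|..⟩ = √(4/15)·(-1/2) = -0.258199

-0.258199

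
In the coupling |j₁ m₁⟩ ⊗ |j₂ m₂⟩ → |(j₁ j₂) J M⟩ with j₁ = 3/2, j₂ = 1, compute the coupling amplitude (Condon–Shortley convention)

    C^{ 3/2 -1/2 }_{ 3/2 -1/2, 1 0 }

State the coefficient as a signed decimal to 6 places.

−√(1/15) = -0.258199

triangle: 1!*2!*1!/5! = 2/120
(j±m)!: 1!*2!*1!*1!*1!*2! = 4
prefactor² = (2J+1)*Δ*N² = 4/15
  k=0: +1/(0!*1!*2!*1!*0!*0!) = 1/2
  k=1: −1/(1!*0!*1!*0!*1!*1!) = -1
Σ = -1/2  ⇒  CG² = 4/15*(-1/2)² = 1/15
CG = −√(1/15) = -0.258199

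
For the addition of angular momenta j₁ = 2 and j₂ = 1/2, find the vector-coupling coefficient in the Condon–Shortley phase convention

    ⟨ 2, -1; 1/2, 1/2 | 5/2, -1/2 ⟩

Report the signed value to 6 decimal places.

triangle: 0!*4!*1!/6! = 24/720
(j±m)!: 1!*3!*1!*0!*2!*3! = 72
prefactor² = (2J+1)*Δ*N² = 72/5
  k=0: +1/(0!*0!*3!*1!*1!*0!) = 1/6
Σ = 1/6  ⇒  CG² = 72/5*1/6² = 2/5
CG = +√(2/5) = +0.632456

+0.632456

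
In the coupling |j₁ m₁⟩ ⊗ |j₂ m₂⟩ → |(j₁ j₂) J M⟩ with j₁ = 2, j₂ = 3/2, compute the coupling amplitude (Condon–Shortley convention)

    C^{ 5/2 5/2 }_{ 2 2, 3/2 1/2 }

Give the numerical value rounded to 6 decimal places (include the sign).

+√(4/7) = +0.755929

triangle: 1!*3!*2!/7! = 12/5040
(j±m)!: 4!*0!*2!*1!*5!*0! = 5760
prefactor² = (2J+1)*Δ*N² = 576/7
  k=0: +1/(0!*1!*0!*2!*3!*0!) = 1/12
Σ = 1/12  ⇒  CG² = 576/7*1/12² = 4/7
CG = +√(4/7) = +0.755929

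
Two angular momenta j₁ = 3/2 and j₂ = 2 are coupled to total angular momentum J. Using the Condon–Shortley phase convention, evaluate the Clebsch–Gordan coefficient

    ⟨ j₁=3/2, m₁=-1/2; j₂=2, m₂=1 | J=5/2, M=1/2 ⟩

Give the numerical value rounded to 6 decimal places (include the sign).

√[6·1!2!3!/7! · 1!2!3!1!3!2!] = √(72/35)
  +(−1)^0/∏(0,1,2,3,0,0)! = 1/12  (running 1/12)
  +(−1)^1/∏(1,0,1,2,1,1)! = -1/2  (running -5/12)
⟨..|..⟩ = √(72/35)·(-5/12) = -0.597614

−√(5/14) = -0.597614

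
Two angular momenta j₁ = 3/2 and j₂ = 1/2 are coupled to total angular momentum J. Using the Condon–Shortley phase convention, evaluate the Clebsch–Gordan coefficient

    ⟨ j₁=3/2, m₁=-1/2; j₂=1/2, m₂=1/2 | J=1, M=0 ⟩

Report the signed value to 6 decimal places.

-0.707107  (= −√(1/2))

j₁+j₂−J=1  J+j₁−j₂=2  J−j₁+j₂=0  j₁+j₂+J+1=4
(j₁±m₁, j₂±m₂, J±M) = (1,2,1,0,1,1)
P² = 1/2
sum k=1..1:
  [1] −1/1 = -1
S = -1
C² = P²·S² = 1/2 ; C = -0.707107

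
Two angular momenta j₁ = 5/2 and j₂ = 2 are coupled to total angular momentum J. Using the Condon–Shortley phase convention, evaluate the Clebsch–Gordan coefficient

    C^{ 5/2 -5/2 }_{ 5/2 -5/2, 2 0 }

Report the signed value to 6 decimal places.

triangle: 2!×3!×2!/8! = 24/40320
(j±m)!: 0!×5!×2!×2!×0!×5! = 57600
prefactor² = (2J+1)×Δ×N² = 1440/7
  k=2: +1/(2!×0!×3!×0!×0!×2!) = 1/24
Σ = 1/24  ⇒  CG² = 1440/7×1/24² = 5/14
CG = +√(5/14) = +0.597614

+√(5/14) ≈ +0.597614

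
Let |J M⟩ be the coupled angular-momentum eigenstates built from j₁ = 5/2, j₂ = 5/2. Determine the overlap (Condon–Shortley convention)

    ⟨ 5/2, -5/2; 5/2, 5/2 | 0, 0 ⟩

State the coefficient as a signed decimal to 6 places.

−√(1/6) = -0.408248

√[1·5!0!0!/6! · 0!5!5!0!0!0!] = √(2400)
  +(−1)^5/∏(5,0,0,0,0,0)! = -1/120  (running -1/120)
⟨..|..⟩ = √(2400)·(-1/120) = -0.408248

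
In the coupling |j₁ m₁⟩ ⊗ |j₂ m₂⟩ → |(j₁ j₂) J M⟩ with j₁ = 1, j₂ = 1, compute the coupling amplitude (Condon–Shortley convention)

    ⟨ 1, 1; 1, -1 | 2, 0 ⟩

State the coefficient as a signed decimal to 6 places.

triangle: 0!×2!×2!/5! = 4/120
(j±m)!: 2!×0!×0!×2!×2!×2! = 16
prefactor² = (2J+1)×Δ×N² = 8/3
  k=0: +1/(0!×0!×0!×0!×2!×2!) = 1/4
Σ = 1/4  ⇒  CG² = 8/3×1/4² = 1/6
CG = +√(1/6) = +0.408248

+0.408248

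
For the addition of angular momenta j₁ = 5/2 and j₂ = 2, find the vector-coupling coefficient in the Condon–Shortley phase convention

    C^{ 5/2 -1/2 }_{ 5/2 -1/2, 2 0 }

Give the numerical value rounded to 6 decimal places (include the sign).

-0.478091

j₁+j₂−J=2  J+j₁−j₂=3  J−j₁+j₂=2  j₁+j₂+J+1=8
(j₁±m₁, j₂±m₂, J±M) = (2,3,2,2,2,3)
P² = 72/35
sum k=0..2:
  [0] +1/24 = 1/24
  [1] −1/2 = -1/2
  [2] +1/8 = 1/8
S = -1/3
C² = P²·S² = 8/35 ; C = -0.478091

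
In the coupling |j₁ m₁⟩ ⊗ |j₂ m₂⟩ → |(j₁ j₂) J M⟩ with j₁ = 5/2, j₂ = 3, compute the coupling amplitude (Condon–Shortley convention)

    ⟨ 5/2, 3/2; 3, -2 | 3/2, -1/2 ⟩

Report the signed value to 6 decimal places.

−√(1/21) ≈ -0.218218

j₁+j₂−J=4  J+j₁−j₂=1  J−j₁+j₂=2  j₁+j₂+J+1=8
(j₁±m₁, j₂±m₂, J±M) = (4,1,1,5,1,2)
P² = 192/7
sum k=0..1:
  [0] +1/24 = 1/24
  [1] −1/12 = -1/12
S = -1/24
C² = P²·S² = 1/21 ; C = -0.218218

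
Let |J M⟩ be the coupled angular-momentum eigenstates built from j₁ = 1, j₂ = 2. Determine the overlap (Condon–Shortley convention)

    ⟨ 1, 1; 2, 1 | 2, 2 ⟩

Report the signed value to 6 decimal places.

triangle: 1!·1!·3!/6! = 6/720
(j±m)!: 2!·0!·3!·1!·4!·0! = 288
prefactor² = (2J+1)·Δ·N² = 12
  k=0: +1/(0!·1!·0!·3!·1!·0!) = 1/6
Σ = 1/6  ⇒  CG² = 12·1/6² = 1/3
CG = +√(1/3) = +0.577350

+0.577350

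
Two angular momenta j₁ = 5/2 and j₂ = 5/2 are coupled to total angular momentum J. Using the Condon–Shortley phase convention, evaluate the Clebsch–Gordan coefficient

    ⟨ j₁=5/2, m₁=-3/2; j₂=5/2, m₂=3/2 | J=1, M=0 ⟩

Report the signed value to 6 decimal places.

j₁+j₂−J=4  J+j₁−j₂=1  J−j₁+j₂=1  j₁+j₂+J+1=7
(j₁±m₁, j₂±m₂, J±M) = (1,4,4,1,1,1)
P² = 288/35
sum k=3..4:
  [3] −1/6 = -1/6
  [4] +1/24 = 1/24
S = -1/8
C² = P²·S² = 9/70 ; C = -0.358569

−√(9/70) = -0.358569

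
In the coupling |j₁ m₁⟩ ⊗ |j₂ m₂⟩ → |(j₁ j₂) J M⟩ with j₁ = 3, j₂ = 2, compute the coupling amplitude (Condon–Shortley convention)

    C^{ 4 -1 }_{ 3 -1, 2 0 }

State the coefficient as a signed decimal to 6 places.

triangle: 1!*5!*3!/10! = 720/3628800
(j±m)!: 2!*4!*2!*2!*3!*5! = 138240
prefactor² = (2J+1)*Δ*N² = 1728/7
  k=0: +1/(0!*1!*4!*2!*1!*1!) = 1/48
  k=1: −1/(1!*0!*3!*1!*2!*2!) = -1/24
Σ = -1/48  ⇒  CG² = 1728/7*(-1/48)² = 3/28
CG = −√(3/28) = -0.327327

−√(3/28) ≈ -0.327327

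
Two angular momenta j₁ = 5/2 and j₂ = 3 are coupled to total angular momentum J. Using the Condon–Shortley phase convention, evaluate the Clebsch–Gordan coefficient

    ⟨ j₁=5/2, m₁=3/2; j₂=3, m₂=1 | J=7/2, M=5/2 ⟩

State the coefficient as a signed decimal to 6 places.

-0.398410  (= −√(10/63))

√[8·2!3!4!/10! · 4!1!4!2!6!1!] = √(18432/35)
  +(−1)^0/∏(0,2,1,4,2,0)! = 1/96  (running 1/96)
  +(−1)^1/∏(1,1,0,3,3,1)! = -1/36  (running -5/288)
⟨..|..⟩ = √(18432/35)·(-5/288) = -0.398410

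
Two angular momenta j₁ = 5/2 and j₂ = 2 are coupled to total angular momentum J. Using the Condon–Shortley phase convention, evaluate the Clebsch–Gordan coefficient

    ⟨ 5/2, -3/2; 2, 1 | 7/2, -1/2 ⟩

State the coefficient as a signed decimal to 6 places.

√[8·1!4!3!/9! · 1!4!3!1!3!4!] = √(2304/35)
  +(−1)^0/∏(0,1,4,3,0,0)! = 1/144  (running 1/144)
  +(−1)^1/∏(1,0,3,2,1,1)! = -1/12  (running -11/144)
⟨..|..⟩ = √(2304/35)·(-11/144) = -0.619780

-0.619780  (= −√(121/315))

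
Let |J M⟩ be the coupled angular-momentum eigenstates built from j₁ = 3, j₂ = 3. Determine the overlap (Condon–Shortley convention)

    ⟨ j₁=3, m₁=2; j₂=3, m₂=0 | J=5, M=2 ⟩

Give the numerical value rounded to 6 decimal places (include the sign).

j₁+j₂−J=1  J+j₁−j₂=5  J−j₁+j₂=5  j₁+j₂+J+1=12
(j₁±m₁, j₂±m₂, J±M) = (5,1,3,3,7,3)
P² = 43200
sum k=0..1:
  [0] +1/288 = 1/288
  [1] −1/1440 = -1/1440
S = 1/360
C² = P²·S² = 1/3 ; C = +0.577350

+0.577350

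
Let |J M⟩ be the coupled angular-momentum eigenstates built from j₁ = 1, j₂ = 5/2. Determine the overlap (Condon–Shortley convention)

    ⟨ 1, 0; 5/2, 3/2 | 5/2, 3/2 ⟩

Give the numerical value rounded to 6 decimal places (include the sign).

√[6·1!1!4!/7! · 1!1!4!1!4!1!] = √(576/35)
  +(−1)^0/∏(0,1,1,4,0,0)! = 1/24  (running 1/24)
  +(−1)^1/∏(1,0,0,3,1,1)! = -1/6  (running -1/8)
⟨..|..⟩ = √(576/35)·(-1/8) = -0.507093

−√(9/35) = -0.507093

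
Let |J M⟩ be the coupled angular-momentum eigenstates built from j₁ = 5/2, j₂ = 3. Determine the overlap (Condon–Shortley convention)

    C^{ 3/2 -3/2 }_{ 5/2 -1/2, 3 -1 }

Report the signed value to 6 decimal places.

+√(9/35) ≈ +0.507093

j₁+j₂−J=4  J+j₁−j₂=1  J−j₁+j₂=2  j₁+j₂+J+1=8
(j₁±m₁, j₂±m₂, J±M) = (2,3,2,4,0,3)
P² = 576/35
sum k=2..2:
  [2] +1/8 = 1/8
S = 1/8
C² = P²·S² = 9/35 ; C = +0.507093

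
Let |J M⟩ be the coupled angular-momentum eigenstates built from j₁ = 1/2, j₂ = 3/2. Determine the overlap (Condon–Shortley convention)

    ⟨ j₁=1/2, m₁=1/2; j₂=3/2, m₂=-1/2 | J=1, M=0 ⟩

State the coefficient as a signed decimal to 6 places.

√[3·1!0!2!/4! · 1!0!1!2!1!1!] = √(1/2)
  +(−1)^0/∏(0,1,0,1,0,1)! = 1  (running 1)
⟨..|..⟩ = √(1/2)·(1) = +0.707107

+√(1/2) ≈ +0.707107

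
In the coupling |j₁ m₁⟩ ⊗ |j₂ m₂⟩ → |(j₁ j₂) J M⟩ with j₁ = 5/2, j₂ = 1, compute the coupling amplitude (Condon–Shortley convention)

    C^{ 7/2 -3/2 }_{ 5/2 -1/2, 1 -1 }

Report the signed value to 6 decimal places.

+0.690066

triangle: 0!×5!×2!/8! = 240/40320
(j±m)!: 2!×3!×0!×2!×2!×5! = 5760
prefactor² = (2J+1)×Δ×N² = 1920/7
  k=0: +1/(0!×0!×3!×0!×2!×2!) = 1/24
Σ = 1/24  ⇒  CG² = 1920/7×1/24² = 10/21
CG = +√(10/21) = +0.690066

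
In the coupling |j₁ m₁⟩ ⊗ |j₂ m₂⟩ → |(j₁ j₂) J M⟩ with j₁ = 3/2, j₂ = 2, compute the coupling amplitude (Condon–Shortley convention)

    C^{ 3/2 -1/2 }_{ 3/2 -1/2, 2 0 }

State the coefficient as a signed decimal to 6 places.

-0.447214  (= −√(1/5))

j₁+j₂−J=2  J+j₁−j₂=1  J−j₁+j₂=2  j₁+j₂+J+1=6
(j₁±m₁, j₂±m₂, J±M) = (1,2,2,2,1,2)
P² = 16/45
sum k=1..2:
  [1] −1/1 = -1
  [2] +1/4 = 1/4
S = -3/4
C² = P²·S² = 1/5 ; C = -0.447214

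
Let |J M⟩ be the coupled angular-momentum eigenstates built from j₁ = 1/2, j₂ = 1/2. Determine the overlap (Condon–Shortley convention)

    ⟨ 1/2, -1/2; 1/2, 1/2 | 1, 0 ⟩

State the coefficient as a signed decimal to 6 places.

+√(1/2) = +0.707107

√[3·0!1!1!/3! · 0!1!1!0!1!1!] = √(1/2)
  +(−1)^0/∏(0,0,1,1,0,0)! = 1  (running 1)
⟨..|..⟩ = √(1/2)·(1) = +0.707107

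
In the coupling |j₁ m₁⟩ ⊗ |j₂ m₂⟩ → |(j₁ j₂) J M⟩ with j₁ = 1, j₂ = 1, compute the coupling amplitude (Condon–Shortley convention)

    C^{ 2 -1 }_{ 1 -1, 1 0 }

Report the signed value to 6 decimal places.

+√(1/2) ≈ +0.707107

√[5·0!2!2!/5! · 0!2!1!1!1!3!] = √(2)
  +(−1)^0/∏(0,0,2,1,0,1)! = 1/2  (running 1/2)
⟨..|..⟩ = √(2)·(1/2) = +0.707107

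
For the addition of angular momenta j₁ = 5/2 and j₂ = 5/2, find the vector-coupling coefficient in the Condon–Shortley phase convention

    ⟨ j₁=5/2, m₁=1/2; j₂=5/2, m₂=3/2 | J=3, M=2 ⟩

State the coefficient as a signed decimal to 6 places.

−√(1/12) ≈ -0.288675

j₁+j₂−J=2  J+j₁−j₂=3  J−j₁+j₂=3  j₁+j₂+J+1=9
(j₁±m₁, j₂±m₂, J±M) = (3,2,4,1,5,1)
P² = 48
sum k=1..2:
  [1] −1/12 = -1/12
  [2] +1/24 = 1/24
S = -1/24
C² = P²·S² = 1/12 ; C = -0.288675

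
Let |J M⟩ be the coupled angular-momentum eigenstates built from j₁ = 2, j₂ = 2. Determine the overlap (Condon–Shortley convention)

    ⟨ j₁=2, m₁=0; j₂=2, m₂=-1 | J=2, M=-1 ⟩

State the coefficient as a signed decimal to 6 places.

√[5·2!2!2!/7! · 2!2!1!3!1!3!] = √(8/7)
  +(−1)^0/∏(0,2,2,1,0,1)! = 1/4  (running 1/4)
  +(−1)^1/∏(1,1,1,0,1,2)! = -1/2  (running -1/4)
⟨..|..⟩ = √(8/7)·(-1/4) = -0.267261

-0.267261  (= −√(1/14))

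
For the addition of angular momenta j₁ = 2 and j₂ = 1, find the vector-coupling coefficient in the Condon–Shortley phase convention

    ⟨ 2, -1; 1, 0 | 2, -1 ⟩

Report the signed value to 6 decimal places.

−√(1/6) = -0.408248

j₁+j₂−J=1  J+j₁−j₂=3  J−j₁+j₂=1  j₁+j₂+J+1=6
(j₁±m₁, j₂±m₂, J±M) = (1,3,1,1,1,3)
P² = 3/2
sum k=0..1:
  [0] +1/6 = 1/6
  [1] −1/2 = -1/2
S = -1/3
C² = P²·S² = 1/6 ; C = -0.408248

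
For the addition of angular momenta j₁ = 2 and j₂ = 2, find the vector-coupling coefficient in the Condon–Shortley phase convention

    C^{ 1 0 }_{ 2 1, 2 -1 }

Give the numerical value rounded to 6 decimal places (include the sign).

-0.316228

√[3·3!1!1!/6! · 3!1!1!3!1!1!] = √(9/10)
  +(−1)^0/∏(0,3,1,1,0,0)! = 1/6  (running 1/6)
  +(−1)^1/∏(1,2,0,0,1,1)! = -1/2  (running -1/3)
⟨..|..⟩ = √(9/10)·(-1/3) = -0.316228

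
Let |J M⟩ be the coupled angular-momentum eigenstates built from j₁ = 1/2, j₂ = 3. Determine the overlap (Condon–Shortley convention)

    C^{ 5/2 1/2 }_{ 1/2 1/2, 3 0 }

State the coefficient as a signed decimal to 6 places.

+0.654654

√[6·1!0!5!/7! · 1!0!3!3!3!2!] = √(432/7)
  +(−1)^0/∏(0,1,0,3,0,2)! = 1/12  (running 1/12)
⟨..|..⟩ = √(432/7)·(1/12) = +0.654654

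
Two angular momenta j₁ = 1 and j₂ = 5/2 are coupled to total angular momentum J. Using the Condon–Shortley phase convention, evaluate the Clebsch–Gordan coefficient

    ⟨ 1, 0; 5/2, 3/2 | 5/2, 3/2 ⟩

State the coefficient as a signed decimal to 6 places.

-0.507093

triangle: 1!×1!×4!/7! = 24/5040
(j±m)!: 1!×1!×4!×1!×4!×1! = 576
prefactor² = (2J+1)×Δ×N² = 576/35
  k=0: +1/(0!×1!×1!×4!×0!×0!) = 1/24
  k=1: −1/(1!×0!×0!×3!×1!×1!) = -1/6
Σ = -1/8  ⇒  CG² = 576/35×(-1/8)² = 9/35
CG = −√(9/35) = -0.507093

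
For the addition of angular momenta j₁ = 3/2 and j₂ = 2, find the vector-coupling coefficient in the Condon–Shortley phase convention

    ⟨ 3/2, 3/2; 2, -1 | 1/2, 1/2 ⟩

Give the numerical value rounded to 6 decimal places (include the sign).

√[2·3!0!1!/5! · 3!0!1!3!1!0!] = √(18/5)
  +(−1)^0/∏(0,3,0,1,0,0)! = 1/6  (running 1/6)
⟨..|..⟩ = √(18/5)·(1/6) = +0.316228

+0.316228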